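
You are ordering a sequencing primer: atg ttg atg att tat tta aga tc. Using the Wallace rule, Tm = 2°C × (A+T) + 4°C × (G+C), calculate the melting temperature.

Counting bases: C=1, A=7, T=11, G=4
AT pairs contribute 18, GC pairs contribute 5.
Tm = 2×18 + 4×5 = 56°C

56°C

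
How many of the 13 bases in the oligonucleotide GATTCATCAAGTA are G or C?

Scanning the sequence gives G=2, T=4, A=5, C=2.
G+C = 2 + 2 = 4

4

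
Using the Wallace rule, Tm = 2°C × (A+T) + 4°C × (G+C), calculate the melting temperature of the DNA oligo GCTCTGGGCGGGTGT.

Scanning the sequence gives G=8, A=0, C=3, T=4.
So N_AT = 4 and N_GC = 11.
Tm = 4·11 + 2·4 = 44 + 8 = 52°C

52°C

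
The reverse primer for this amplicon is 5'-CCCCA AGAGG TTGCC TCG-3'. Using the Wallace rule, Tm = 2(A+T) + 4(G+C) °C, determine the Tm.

Counting bases: A=3, G=5, T=3, C=7
A+T = 6, G+C = 12
Tm = 4·12 + 2·6 = 48 + 12 = 60°C

60°C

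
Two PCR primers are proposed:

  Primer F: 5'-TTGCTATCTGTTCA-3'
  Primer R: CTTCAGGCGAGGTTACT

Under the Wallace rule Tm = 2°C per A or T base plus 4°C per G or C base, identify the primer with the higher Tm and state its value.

Primer F: A+T=9, G+C=5 → Tm = 2(9)+4(5) = 38°C
Primer R: A+T=8, G+C=9 → Tm = 2(8)+4(9) = 52°C
38°C vs 52°C → primer R is higher.

Primer R, 52°C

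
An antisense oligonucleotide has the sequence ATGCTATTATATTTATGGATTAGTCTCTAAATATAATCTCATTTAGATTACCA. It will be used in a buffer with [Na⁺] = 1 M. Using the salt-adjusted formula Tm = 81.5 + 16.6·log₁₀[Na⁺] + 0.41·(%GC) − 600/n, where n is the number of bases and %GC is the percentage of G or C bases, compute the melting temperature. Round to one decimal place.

Length n = 53. Scanning the sequence gives C=7, T=23, A=18, G=5.
G+C = 12, so %GC = 12/53 × 100 = 22.642%
Salt term: 16.6 × (0) = 0
GC term: 0.41 × 22.642 = 9.283; length term: −600/53 = −11.321
Tm = 81.5 + (0) + 9.283 − 11.321 = 79.462 → 79.5°C

79.5°C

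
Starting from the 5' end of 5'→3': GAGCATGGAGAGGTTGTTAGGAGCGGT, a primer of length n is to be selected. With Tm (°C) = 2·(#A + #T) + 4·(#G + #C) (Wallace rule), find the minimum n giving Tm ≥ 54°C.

n = 18

First 17 bases: GAGCATGGAGAGGTTGT → Tm = 52°C (< 54°C)
First 18 bases: GAGCATGGAGAGGTTGTT → Tm = 54°C (≥ 54°C)
Since every base adds ≥2°C, Tm only increases with n, so the threshold is first crossed at n = 18.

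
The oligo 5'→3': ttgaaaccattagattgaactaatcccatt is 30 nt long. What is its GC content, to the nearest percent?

30%

Base counts: T=10, A=11, G=3, C=6
G+C = 3 + 6 = 9 out of 30 bases
%GC = 9/30 × 100 = 30% ≈ 30%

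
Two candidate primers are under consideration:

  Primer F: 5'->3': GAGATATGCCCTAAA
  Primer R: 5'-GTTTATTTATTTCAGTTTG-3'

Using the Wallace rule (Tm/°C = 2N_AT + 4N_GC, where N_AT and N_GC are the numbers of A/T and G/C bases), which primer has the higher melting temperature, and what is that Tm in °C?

Primer R, 46°C

Primer F: A+T=9, G+C=6 → Tm = 2(9)+4(6) = 42°C
Primer R: A+T=15, G+C=4 → Tm = 2(15)+4(4) = 46°C
42°C vs 46°C → primer R is higher.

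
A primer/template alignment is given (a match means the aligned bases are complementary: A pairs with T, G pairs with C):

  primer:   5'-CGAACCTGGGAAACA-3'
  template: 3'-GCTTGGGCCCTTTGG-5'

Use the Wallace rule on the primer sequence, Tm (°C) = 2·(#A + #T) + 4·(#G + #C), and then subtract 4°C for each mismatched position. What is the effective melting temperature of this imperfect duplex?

Primer base counts: A=6, T=1, G=4, C=4 → A+T=7, G+C=8
Perfect-match Tm = 2(7) + 4(8) = 14 + 32 = 46°C
Mismatches (positions where the bases are not complementary): 2 (at positions 7, 15)
Effective Tm = 46 − 2×4 = 46 − 8 = 38°C

38°C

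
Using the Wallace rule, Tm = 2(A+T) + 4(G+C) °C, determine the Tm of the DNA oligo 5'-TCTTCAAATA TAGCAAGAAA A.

52°C

G=2, A=11, T=5, C=3
So N_AT = 16 and N_GC = 5.
Tm = 4·5 + 2·16 = 20 + 32 = 52°C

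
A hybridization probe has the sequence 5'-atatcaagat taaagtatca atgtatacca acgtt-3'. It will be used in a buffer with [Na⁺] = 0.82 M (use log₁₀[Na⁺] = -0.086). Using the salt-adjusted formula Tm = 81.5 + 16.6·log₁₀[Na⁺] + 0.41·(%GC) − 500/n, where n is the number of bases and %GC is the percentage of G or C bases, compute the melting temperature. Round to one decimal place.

Length n = 35. Scanning the sequence gives A=15, C=5, T=11, G=4.
G+C = 9, so %GC = 9/35 × 100 = 25.714%
Salt term: 16.6 × (-0.086) = -1.428
GC term: 0.41 × 25.714 = 10.543; length term: −500/35 = −14.286
Tm = 81.5 + (-1.428) + 10.543 − 14.286 = 76.329 → 76.3°C

76.3°C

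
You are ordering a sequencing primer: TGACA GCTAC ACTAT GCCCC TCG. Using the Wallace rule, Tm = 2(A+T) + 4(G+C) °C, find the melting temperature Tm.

72°C

Base counts: A=5, G=4, T=5, C=9
AT pairs contribute 10, GC pairs contribute 13.
Tm = 4·13 + 2·10 = 52 + 20 = 72°C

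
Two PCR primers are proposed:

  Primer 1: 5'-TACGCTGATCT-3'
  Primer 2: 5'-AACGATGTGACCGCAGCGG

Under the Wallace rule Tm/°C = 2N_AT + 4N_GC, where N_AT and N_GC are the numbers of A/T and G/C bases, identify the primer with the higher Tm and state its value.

Primer 1: A+T=6, G+C=5 → Tm = 2(6)+4(5) = 32°C
Primer 2: A+T=7, G+C=12 → Tm = 2(7)+4(12) = 62°C
32°C vs 62°C → primer 2 is higher.

Primer 2, 62°C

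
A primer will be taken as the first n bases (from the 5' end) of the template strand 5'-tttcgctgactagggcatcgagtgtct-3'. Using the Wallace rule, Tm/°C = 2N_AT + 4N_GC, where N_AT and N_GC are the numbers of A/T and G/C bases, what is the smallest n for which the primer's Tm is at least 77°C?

n = 26

First 25 bases: TTTCGCTGACTAGGGCATCGAGTGT → Tm = 76°C (< 77°C)
First 26 bases: TTTCGCTGACTAGGGCATCGAGTGTC → Tm = 80°C (≥ 77°C)
Since every base adds ≥2°C, Tm only increases with n, so the threshold is first crossed at n = 26.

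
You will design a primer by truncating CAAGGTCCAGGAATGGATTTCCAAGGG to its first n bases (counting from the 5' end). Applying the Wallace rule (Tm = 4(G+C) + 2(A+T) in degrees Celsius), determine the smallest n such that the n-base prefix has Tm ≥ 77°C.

n = 26

First 25 bases: CAAGGTCCAGGAATGGATTTCCAAG → Tm = 74°C (< 77°C)
First 26 bases: CAAGGTCCAGGAATGGATTTCCAAGG → Tm = 78°C (≥ 77°C)
Since every base adds ≥2°C, Tm only increases with n, so the threshold is first crossed at n = 26.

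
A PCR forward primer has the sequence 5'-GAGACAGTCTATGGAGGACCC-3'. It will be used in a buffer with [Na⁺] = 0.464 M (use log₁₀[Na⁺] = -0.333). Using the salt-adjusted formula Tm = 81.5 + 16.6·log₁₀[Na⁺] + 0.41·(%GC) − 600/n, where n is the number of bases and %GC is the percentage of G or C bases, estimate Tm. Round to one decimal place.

Length n = 21. Scanning the sequence gives C=5, G=7, A=6, T=3.
G+C = 12, so %GC = 12/21 × 100 = 57.143%
Salt term: 16.6 × (-0.333) = -5.528
GC term: 0.41 × 57.143 = 23.429; length term: −600/21 = −28.571
Tm = 81.5 + (-5.528) + 23.429 − 28.571 = 70.83 → 70.8°C

70.8°C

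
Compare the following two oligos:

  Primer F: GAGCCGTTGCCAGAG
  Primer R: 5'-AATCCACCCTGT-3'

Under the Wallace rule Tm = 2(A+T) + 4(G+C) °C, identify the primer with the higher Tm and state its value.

Primer F, 50°C

Primer F: A+T=5, G+C=10 → Tm = 2(5)+4(10) = 50°C
Primer R: A+T=6, G+C=6 → Tm = 2(6)+4(6) = 36°C
50°C vs 36°C → primer F is higher.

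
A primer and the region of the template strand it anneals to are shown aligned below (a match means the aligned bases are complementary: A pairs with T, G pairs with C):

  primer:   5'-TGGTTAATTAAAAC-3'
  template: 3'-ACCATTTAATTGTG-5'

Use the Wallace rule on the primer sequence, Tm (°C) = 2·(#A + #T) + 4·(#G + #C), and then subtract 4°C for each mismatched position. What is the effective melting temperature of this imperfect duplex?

Primer base counts: A=6, T=5, G=2, C=1 → A+T=11, G+C=3
Perfect-match Tm = 2(11) + 4(3) = 22 + 12 = 34°C
Mismatches (positions where the bases are not complementary): 2 (at positions 5, 12)
Effective Tm = 34 − 2×4 = 34 − 8 = 26°C

26°C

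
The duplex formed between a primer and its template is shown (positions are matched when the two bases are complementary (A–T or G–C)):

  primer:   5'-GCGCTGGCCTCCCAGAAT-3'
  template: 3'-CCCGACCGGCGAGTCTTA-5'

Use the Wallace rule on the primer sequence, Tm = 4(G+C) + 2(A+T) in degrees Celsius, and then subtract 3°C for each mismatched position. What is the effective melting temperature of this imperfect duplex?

Primer base counts: A=3, T=3, G=5, C=7 → A+T=6, G+C=12
Perfect-match Tm = 2(6) + 4(12) = 12 + 48 = 60°C
Mismatches (positions where the bases are not complementary): 3 (at positions 2, 10, 12)
Effective Tm = 60 − 3×3 = 60 − 9 = 51°C

51°C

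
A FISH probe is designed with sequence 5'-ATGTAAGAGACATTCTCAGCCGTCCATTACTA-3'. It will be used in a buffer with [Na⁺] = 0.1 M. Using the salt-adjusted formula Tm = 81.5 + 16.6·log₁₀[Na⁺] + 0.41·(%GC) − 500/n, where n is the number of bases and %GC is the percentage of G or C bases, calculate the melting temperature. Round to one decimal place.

65.9°C

Length n = 32. C=8, G=5, T=9, A=10
G+C = 13, so %GC = 13/32 × 100 = 40.625%
Salt term: 16.6 × (-1) = -16.6
GC term: 0.41 × 40.625 = 16.656; length term: −500/32 = −15.625
Tm = 81.5 + (-16.6) + 16.656 − 15.625 = 65.931 → 65.9°C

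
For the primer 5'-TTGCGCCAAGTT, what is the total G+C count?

6

Base counts: C=3, T=4, A=2, G=3
G+C = 3 + 3 = 6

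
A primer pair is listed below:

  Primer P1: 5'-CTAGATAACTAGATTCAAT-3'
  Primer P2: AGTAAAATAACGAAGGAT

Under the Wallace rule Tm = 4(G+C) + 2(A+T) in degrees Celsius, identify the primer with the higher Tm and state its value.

Primer P1, 48°C

Primer P1: A+T=14, G+C=5 → Tm = 2(14)+4(5) = 48°C
Primer P2: A+T=13, G+C=5 → Tm = 2(13)+4(5) = 46°C
48°C vs 46°C → primer P1 is higher.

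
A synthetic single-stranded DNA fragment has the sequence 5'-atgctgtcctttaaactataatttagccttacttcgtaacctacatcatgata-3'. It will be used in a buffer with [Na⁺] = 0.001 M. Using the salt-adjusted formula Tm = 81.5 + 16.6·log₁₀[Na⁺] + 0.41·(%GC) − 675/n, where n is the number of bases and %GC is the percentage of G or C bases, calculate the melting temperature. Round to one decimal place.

32.1°C

Length n = 53. Base counts: C=12, T=20, A=16, G=5
G+C = 17, so %GC = 17/53 × 100 = 32.075%
Salt term: 16.6 × (-3) = -49.8
GC term: 0.41 × 32.075 = 13.151; length term: −675/53 = −12.736
Tm = 81.5 + (-49.8) + 13.151 − 12.736 = 32.115 → 32.1°C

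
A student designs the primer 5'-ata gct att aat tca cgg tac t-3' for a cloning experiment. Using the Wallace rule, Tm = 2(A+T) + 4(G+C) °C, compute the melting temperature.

58°C

Counting bases: T=8, C=4, A=7, G=3
So N_AT = 15 and N_GC = 7.
Tm = 2(15) + 4(7) = 30 + 28 = 58°C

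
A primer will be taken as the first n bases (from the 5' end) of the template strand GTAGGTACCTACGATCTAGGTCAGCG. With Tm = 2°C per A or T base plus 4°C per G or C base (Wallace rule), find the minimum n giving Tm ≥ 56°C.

n = 19

First 18 bases: GTAGGTACCTACGATCTA → Tm = 52°C (< 56°C)
First 19 bases: GTAGGTACCTACGATCTAG → Tm = 56°C (≥ 56°C)
Each additional base adds 2°C (A/T) or 4°C (G/C), so Tm is non-decreasing in n; n = 19 is the first length to reach 56°C.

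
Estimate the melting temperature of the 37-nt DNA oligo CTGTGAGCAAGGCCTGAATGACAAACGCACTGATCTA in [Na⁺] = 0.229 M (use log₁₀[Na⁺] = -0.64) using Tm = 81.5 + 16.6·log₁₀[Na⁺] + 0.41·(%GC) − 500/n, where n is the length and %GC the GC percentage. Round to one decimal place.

77.3°C

Length n = 37. Counting bases: A=12, C=9, G=9, T=7
G+C = 18, so %GC = 18/37 × 100 = 48.649%
Salt term: 16.6 × (-0.64) = -10.624
GC term: 0.41 × 48.649 = 19.946; length term: −500/37 = −13.514
Tm = 81.5 + (-10.624) + 19.946 − 13.514 = 77.308 → 77.3°C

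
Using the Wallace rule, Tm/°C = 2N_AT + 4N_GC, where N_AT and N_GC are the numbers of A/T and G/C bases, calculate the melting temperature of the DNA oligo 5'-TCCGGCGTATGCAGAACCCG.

66°C

Scanning the sequence gives G=6, C=7, T=3, A=4.
AT pairs contribute 7, GC pairs contribute 13.
Tm = 2(7) + 4(13) = 14 + 52 = 66°C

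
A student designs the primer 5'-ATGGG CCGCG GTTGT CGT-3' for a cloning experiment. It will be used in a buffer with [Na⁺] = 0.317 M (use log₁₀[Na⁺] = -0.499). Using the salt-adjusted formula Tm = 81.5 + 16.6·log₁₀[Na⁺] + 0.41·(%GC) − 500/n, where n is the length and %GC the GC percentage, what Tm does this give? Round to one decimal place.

72.8°C

Length n = 18. A=1, C=4, G=8, T=5
G+C = 12, so %GC = 12/18 × 100 = 66.667%
Salt term: 16.6 × (-0.499) = -8.283
GC term: 0.41 × 66.667 = 27.333; length term: −500/18 = −27.778
Tm = 81.5 + (-8.283) + 27.333 − 27.778 = 72.772 → 72.8°C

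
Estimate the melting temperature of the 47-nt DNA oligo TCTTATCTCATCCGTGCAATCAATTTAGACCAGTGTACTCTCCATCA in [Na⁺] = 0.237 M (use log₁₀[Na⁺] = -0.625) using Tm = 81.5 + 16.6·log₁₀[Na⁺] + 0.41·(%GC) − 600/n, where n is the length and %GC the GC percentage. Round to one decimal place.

74.9°C

Length n = 47. Base counts: G=5, A=12, C=14, T=16
G+C = 19, so %GC = 19/47 × 100 = 40.426%
Salt term: 16.6 × (-0.625) = -10.375
GC term: 0.41 × 40.426 = 16.575; length term: −600/47 = −12.766
Tm = 81.5 + (-10.375) + 16.575 − 12.766 = 74.934 → 74.9°C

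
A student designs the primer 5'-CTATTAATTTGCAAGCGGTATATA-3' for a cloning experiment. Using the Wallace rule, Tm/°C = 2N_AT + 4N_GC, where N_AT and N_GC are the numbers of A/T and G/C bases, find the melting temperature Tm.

Counting bases: C=3, G=4, T=9, A=8
AT pairs contribute 17, GC pairs contribute 7.
Tm = 2×17 + 4×7 = 62°C

62°C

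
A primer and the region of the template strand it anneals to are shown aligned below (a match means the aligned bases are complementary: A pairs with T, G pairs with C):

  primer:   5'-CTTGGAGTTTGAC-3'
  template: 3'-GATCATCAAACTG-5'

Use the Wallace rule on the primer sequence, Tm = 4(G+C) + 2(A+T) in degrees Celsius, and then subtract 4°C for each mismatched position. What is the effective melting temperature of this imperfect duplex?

Primer base counts: A=2, T=5, G=4, C=2 → A+T=7, G+C=6
Perfect-match Tm = 2(7) + 4(6) = 14 + 24 = 38°C
Mismatches (positions where the bases are not complementary): 2 (at positions 3, 5)
Effective Tm = 38 − 2×4 = 38 − 8 = 30°C

30°C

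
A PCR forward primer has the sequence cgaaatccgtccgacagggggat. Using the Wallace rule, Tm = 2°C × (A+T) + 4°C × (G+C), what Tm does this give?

74°C

Scanning the sequence gives T=3, G=8, C=6, A=6.
A+T = 9, G+C = 14
Tm = 2(9) + 4(14) = 18 + 56 = 74°C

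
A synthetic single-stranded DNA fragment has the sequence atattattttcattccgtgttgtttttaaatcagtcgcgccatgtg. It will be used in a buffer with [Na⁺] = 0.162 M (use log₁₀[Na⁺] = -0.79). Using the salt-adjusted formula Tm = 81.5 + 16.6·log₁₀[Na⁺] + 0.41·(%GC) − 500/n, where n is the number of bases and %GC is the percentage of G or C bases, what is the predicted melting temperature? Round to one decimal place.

Length n = 46. C=8, A=9, T=21, G=8
G+C = 16, so %GC = 16/46 × 100 = 34.783%
Salt term: 16.6 × (-0.79) = -13.114
GC term: 0.41 × 34.783 = 14.261; length term: −500/46 = −10.87
Tm = 81.5 + (-13.114) + 14.261 − 10.87 = 71.777 → 71.8°C

71.8°C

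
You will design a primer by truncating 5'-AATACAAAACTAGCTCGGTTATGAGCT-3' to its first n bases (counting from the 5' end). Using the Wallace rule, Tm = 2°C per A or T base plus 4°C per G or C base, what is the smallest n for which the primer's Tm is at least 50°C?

n = 18

First 17 bases: AATACAAAACTAGCTCG → Tm = 46°C (< 50°C)
First 18 bases: AATACAAAACTAGCTCGG → Tm = 50°C (≥ 50°C)
Since every base adds ≥2°C, Tm only increases with n, so the threshold is first crossed at n = 18.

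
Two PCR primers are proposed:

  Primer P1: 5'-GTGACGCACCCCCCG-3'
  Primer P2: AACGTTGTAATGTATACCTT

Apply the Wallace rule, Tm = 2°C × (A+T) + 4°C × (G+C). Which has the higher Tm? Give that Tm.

Primer P1: A+T=3, G+C=12 → Tm = 2(3)+4(12) = 54°C
Primer P2: A+T=14, G+C=6 → Tm = 2(14)+4(6) = 52°C
54°C vs 52°C → primer P1 is higher.

Primer P1, 54°C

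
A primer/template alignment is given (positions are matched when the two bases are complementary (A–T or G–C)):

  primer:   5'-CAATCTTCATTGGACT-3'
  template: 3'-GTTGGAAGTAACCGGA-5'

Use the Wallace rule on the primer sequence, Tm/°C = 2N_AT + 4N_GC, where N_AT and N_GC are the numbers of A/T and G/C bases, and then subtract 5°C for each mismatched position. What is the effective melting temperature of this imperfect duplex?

Primer base counts: A=4, T=6, G=2, C=4 → A+T=10, G+C=6
Perfect-match Tm = 2(10) + 4(6) = 20 + 24 = 44°C
Mismatches (positions where the bases are not complementary): 2 (at positions 4, 14)
Effective Tm = 44 − 2×5 = 44 − 10 = 34°C

34°C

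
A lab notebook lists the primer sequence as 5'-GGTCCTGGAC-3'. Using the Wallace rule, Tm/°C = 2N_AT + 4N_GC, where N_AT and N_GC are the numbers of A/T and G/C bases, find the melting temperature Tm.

34°C

T=2, G=4, C=3, A=1
AT pairs contribute 3, GC pairs contribute 7.
Tm = 4·7 + 2·3 = 28 + 6 = 34°C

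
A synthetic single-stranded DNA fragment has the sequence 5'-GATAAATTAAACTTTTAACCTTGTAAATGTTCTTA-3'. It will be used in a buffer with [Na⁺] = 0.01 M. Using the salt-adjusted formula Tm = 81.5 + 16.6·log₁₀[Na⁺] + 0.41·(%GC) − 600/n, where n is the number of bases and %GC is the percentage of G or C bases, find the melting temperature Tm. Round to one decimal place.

Length n = 35. Scanning the sequence gives G=3, T=15, C=4, A=13.
G+C = 7, so %GC = 7/35 × 100 = 20%
Salt term: 16.6 × (-2) = -33.2
GC term: 0.41 × 20 = 8.2; length term: −600/35 = −17.143
Tm = 81.5 + (-33.2) + 8.2 − 17.143 = 39.357 → 39.4°C

39.4°C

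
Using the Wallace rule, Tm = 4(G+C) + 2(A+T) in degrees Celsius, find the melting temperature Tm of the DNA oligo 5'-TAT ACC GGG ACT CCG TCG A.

Counting bases: C=6, G=5, T=4, A=4
AT pairs contribute 8, GC pairs contribute 11.
Tm = 2(8) + 4(11) = 16 + 44 = 60°C

60°C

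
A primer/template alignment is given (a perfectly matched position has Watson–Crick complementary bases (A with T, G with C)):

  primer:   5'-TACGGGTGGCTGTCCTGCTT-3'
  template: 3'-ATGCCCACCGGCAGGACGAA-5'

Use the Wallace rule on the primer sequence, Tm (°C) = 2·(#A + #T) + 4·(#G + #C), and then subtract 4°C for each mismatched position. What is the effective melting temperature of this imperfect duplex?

Primer base counts: A=1, T=7, G=7, C=5 → A+T=8, G+C=12
Perfect-match Tm = 2(8) + 4(12) = 16 + 48 = 64°C
Mismatches (positions where the bases are not complementary): 1 (at position 11)
Effective Tm = 64 − 1×4 = 64 − 4 = 60°C

60°C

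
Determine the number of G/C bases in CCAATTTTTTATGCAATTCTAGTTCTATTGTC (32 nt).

9

Scanning the sequence gives G=3, C=6, T=16, A=7.
Total G or C: 3 + 6 = 9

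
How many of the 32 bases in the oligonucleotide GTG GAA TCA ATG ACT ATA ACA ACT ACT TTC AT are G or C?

10

Base counts: G=4, T=10, C=6, A=12
G+C = 4 + 6 = 10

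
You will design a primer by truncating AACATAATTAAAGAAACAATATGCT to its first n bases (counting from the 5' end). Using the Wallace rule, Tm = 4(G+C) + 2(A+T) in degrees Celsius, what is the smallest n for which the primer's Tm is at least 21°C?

n = 10

First 9 bases: AACATAATT → Tm = 20°C (< 21°C)
First 10 bases: AACATAATTA → Tm = 22°C (≥ 21°C)
Since every base adds ≥2°C, Tm only increases with n, so the threshold is first crossed at n = 10.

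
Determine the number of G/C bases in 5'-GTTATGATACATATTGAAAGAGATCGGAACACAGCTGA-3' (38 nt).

Counting bases: A=15, G=9, T=9, C=5
Total G or C: 9 + 5 = 14

14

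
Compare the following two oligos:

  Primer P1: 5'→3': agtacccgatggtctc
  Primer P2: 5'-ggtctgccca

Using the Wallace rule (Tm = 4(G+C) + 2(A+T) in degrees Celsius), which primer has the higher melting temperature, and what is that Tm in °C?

Primer P1: A+T=7, G+C=9 → Tm = 2(7)+4(9) = 50°C
Primer P2: A+T=3, G+C=7 → Tm = 2(3)+4(7) = 34°C
50°C vs 34°C → primer P1 is higher.

Primer P1, 50°C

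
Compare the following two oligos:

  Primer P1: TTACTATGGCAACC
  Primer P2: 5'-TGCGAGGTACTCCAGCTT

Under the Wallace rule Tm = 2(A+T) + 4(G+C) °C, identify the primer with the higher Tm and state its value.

Primer P1: A+T=8, G+C=6 → Tm = 2(8)+4(6) = 40°C
Primer P2: A+T=8, G+C=10 → Tm = 2(8)+4(10) = 56°C
40°C vs 56°C → primer P2 is higher.

Primer P2, 56°C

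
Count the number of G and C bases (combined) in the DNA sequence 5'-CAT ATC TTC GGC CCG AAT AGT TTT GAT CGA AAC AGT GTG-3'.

17

A=10, G=9, T=12, C=8
Total G or C: 9 + 8 = 17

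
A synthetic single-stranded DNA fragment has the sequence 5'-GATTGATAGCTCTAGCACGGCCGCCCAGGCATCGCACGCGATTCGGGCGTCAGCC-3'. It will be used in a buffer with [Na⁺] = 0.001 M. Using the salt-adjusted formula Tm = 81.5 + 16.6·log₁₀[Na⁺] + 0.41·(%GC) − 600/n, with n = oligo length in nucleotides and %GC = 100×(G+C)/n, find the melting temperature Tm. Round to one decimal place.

Length n = 55. Base counts: C=19, T=9, A=10, G=17
G+C = 36, so %GC = 36/55 × 100 = 65.455%
Salt term: 16.6 × (-3) = -49.8
GC term: 0.41 × 65.455 = 26.837; length term: −600/55 = −10.909
Tm = 81.5 + (-49.8) + 26.837 − 10.909 = 47.628 → 47.6°C

47.6°C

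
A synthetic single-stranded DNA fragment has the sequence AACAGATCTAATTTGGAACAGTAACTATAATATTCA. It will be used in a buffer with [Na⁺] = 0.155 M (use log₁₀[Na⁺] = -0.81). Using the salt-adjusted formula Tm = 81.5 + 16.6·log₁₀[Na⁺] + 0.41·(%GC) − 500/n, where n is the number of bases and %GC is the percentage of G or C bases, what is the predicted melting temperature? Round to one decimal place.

64.4°C

Length n = 36. Base counts: T=11, C=5, A=16, G=4
G+C = 9, so %GC = 9/36 × 100 = 25%
Salt term: 16.6 × (-0.81) = -13.446
GC term: 0.41 × 25 = 10.25; length term: −500/36 = −13.889
Tm = 81.5 + (-13.446) + 10.25 − 13.889 = 64.415 → 64.4°C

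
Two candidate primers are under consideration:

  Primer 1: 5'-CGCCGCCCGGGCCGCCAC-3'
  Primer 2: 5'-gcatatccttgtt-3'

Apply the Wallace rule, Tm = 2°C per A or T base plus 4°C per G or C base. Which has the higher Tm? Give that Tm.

Primer 1, 70°C

Primer 1: A+T=1, G+C=17 → Tm = 2(1)+4(17) = 70°C
Primer 2: A+T=8, G+C=5 → Tm = 2(8)+4(5) = 36°C
70°C vs 36°C → primer 1 is higher.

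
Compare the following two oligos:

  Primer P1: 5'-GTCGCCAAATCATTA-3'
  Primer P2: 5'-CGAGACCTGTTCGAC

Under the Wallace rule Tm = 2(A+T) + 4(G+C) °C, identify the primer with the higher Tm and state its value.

Primer P2, 48°C

Primer P1: A+T=9, G+C=6 → Tm = 2(9)+4(6) = 42°C
Primer P2: A+T=6, G+C=9 → Tm = 2(6)+4(9) = 48°C
42°C vs 48°C → primer P2 is higher.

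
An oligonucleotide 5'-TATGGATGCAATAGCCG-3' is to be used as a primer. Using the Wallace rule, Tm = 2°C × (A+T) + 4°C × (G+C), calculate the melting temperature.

Scanning the sequence gives A=5, G=5, T=4, C=3.
AT pairs contribute 9, GC pairs contribute 8.
Tm = 2(9) + 4(8) = 18 + 32 = 50°C

50°C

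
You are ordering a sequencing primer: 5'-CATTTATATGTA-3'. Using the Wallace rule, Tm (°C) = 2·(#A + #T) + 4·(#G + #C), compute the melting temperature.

28°C

Scanning the sequence gives C=1, G=1, T=6, A=4.
So N_AT = 10 and N_GC = 2.
Tm = 2(10) + 4(2) = 20 + 8 = 28°C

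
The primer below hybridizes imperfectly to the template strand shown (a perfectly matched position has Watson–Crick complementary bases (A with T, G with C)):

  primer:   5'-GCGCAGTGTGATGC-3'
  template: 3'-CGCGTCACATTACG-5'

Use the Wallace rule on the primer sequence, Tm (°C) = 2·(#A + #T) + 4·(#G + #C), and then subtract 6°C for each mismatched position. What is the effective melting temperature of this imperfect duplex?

Primer base counts: A=2, T=3, G=6, C=3 → A+T=5, G+C=9
Perfect-match Tm = 2(5) + 4(9) = 10 + 36 = 46°C
Mismatches (positions where the bases are not complementary): 1 (at position 10)
Effective Tm = 46 − 1×6 = 46 − 6 = 40°C

40°C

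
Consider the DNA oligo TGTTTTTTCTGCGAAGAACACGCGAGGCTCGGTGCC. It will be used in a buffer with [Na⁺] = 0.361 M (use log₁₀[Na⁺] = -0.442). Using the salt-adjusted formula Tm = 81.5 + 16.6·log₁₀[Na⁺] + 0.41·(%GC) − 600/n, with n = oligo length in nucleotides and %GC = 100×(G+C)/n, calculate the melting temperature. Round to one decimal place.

80.3°C

Length n = 36. Base counts: C=9, G=11, A=6, T=10
G+C = 20, so %GC = 20/36 × 100 = 55.556%
Salt term: 16.6 × (-0.442) = -7.337
GC term: 0.41 × 55.556 = 22.778; length term: −600/36 = −16.667
Tm = 81.5 + (-7.337) + 22.778 − 16.667 = 80.274 → 80.3°C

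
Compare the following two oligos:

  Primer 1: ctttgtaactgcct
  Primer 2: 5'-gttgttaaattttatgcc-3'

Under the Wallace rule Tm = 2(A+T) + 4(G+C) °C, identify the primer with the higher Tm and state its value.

Primer 2, 46°C

Primer 1: A+T=8, G+C=6 → Tm = 2(8)+4(6) = 40°C
Primer 2: A+T=13, G+C=5 → Tm = 2(13)+4(5) = 46°C
40°C vs 46°C → primer 2 is higher.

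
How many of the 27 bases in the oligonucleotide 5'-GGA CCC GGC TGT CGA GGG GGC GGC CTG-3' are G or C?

G=14, T=3, C=8, A=2
Total G or C: 14 + 8 = 22

22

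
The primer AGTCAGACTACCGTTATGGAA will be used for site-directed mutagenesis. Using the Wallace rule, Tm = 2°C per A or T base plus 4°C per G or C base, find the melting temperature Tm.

Scanning the sequence gives G=5, C=4, T=5, A=7.
A+T = 12, G+C = 9
Tm = 4·9 + 2·12 = 36 + 24 = 60°C

60°C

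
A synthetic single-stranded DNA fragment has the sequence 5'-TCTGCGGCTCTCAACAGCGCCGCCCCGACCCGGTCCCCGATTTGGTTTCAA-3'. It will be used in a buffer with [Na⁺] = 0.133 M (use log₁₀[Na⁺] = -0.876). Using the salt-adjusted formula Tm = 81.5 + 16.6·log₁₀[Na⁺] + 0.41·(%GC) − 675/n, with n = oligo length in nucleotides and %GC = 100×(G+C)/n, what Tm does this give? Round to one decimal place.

Length n = 51. Base counts: C=21, G=12, A=7, T=11
G+C = 33, so %GC = 33/51 × 100 = 64.706%
Salt term: 16.6 × (-0.876) = -14.542
GC term: 0.41 × 64.706 = 26.529; length term: −675/51 = −13.235
Tm = 81.5 + (-14.542) + 26.529 − 13.235 = 80.252 → 80.3°C

80.3°C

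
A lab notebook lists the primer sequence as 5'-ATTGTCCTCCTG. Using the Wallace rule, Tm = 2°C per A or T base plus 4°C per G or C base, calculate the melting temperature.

36°C

Base counts: A=1, T=5, C=4, G=2
So N_AT = 6 and N_GC = 6.
Tm = 2(6) + 4(6) = 12 + 24 = 36°C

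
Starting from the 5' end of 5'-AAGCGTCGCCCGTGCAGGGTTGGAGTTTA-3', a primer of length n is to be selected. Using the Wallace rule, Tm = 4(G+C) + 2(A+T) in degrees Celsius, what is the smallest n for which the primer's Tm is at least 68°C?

n = 20

First 19 bases: AAGCGTCGCCCGTGCAGGG → Tm = 66°C (< 68°C)
First 20 bases: AAGCGTCGCCCGTGCAGGGT → Tm = 68°C (≥ 68°C)
Since every base adds ≥2°C, Tm only increases with n, so the threshold is first crossed at n = 20.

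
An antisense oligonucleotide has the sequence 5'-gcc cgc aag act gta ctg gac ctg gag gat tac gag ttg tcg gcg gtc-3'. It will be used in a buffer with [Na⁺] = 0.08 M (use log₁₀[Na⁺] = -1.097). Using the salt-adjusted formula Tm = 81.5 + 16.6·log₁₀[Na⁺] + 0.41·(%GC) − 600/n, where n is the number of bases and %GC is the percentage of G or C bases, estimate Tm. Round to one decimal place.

Length n = 48. Scanning the sequence gives C=12, A=9, T=10, G=17.
G+C = 29, so %GC = 29/48 × 100 = 60.417%
Salt term: 16.6 × (-1.097) = -18.21
GC term: 0.41 × 60.417 = 24.771; length term: −600/48 = −12.5
Tm = 81.5 + (-18.21) + 24.771 − 12.5 = 75.561 → 75.6°C

75.6°C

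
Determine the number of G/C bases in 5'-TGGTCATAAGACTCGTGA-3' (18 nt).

Base counts: G=5, A=5, C=3, T=5
G+C = 5 + 3 = 8

8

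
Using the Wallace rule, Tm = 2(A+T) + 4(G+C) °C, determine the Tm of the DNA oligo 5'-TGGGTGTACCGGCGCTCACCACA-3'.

Counting bases: G=7, C=8, T=4, A=4
AT pairs contribute 8, GC pairs contribute 15.
Tm = 4·15 + 2·8 = 60 + 16 = 76°C

76°C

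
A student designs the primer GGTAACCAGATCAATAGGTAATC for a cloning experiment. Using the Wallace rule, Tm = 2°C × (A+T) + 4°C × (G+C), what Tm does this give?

Counting bases: G=5, T=5, C=4, A=9
A+T = 14, G+C = 9
Tm = 4·9 + 2·14 = 36 + 28 = 64°C

64°C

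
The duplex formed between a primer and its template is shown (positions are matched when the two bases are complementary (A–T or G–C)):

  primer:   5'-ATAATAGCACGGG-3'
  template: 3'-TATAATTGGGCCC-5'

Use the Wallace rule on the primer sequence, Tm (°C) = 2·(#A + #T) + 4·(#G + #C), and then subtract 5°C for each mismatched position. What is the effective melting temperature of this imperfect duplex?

Primer base counts: A=5, T=2, G=4, C=2 → A+T=7, G+C=6
Perfect-match Tm = 2(7) + 4(6) = 14 + 24 = 38°C
Mismatches (positions where the bases are not complementary): 3 (at positions 4, 7, 9)
Effective Tm = 38 − 3×5 = 38 − 15 = 23°C

23°C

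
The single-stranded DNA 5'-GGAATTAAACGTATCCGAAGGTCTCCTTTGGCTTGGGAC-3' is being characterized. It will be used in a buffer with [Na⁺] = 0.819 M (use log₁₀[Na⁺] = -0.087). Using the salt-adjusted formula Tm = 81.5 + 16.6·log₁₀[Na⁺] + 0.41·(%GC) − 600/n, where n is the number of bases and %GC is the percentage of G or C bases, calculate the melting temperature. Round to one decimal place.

84.6°C

Length n = 39. G=11, C=8, A=9, T=11
G+C = 19, so %GC = 19/39 × 100 = 48.718%
Salt term: 16.6 × (-0.087) = -1.444
GC term: 0.41 × 48.718 = 19.974; length term: −600/39 = −15.385
Tm = 81.5 + (-1.444) + 19.974 − 15.385 = 84.645 → 84.6°C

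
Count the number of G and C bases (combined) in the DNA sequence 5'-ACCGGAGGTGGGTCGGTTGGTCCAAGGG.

19

Scanning the sequence gives C=5, A=4, G=14, T=5.
G+C = 14 + 5 = 19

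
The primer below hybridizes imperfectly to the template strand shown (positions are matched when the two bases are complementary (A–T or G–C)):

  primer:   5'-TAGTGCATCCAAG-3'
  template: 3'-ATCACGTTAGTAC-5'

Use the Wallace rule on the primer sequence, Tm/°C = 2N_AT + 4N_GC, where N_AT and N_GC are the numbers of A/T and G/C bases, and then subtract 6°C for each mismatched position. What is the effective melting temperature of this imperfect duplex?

Primer base counts: A=4, T=3, G=3, C=3 → A+T=7, G+C=6
Perfect-match Tm = 2(7) + 4(6) = 14 + 24 = 38°C
Mismatches (positions where the bases are not complementary): 3 (at positions 8, 9, 12)
Effective Tm = 38 − 3×6 = 38 − 18 = 20°C

20°C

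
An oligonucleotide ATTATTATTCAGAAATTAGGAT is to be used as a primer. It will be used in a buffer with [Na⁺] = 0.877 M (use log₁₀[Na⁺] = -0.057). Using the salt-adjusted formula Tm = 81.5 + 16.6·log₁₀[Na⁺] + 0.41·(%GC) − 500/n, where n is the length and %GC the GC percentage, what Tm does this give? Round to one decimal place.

65.3°C

Length n = 22. Scanning the sequence gives G=3, T=9, A=9, C=1.
G+C = 4, so %GC = 4/22 × 100 = 18.182%
Salt term: 16.6 × (-0.057) = -0.946
GC term: 0.41 × 18.182 = 7.455; length term: −500/22 = −22.727
Tm = 81.5 + (-0.946) + 7.455 − 22.727 = 65.282 → 65.3°C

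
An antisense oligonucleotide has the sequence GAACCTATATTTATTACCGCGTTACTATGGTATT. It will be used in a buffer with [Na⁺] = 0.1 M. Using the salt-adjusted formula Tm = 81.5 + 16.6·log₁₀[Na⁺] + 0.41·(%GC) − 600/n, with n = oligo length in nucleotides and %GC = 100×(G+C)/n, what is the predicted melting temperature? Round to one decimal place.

Length n = 34. Scanning the sequence gives A=9, T=14, C=6, G=5.
G+C = 11, so %GC = 11/34 × 100 = 32.353%
Salt term: 16.6 × (-1) = -16.6
GC term: 0.41 × 32.353 = 13.265; length term: −600/34 = −17.647
Tm = 81.5 + (-16.6) + 13.265 − 17.647 = 60.518 → 60.5°C

60.5°C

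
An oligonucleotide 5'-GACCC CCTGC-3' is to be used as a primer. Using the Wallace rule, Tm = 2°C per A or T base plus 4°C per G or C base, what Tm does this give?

C=6, A=1, G=2, T=1
So N_AT = 2 and N_GC = 8.
Tm = 2(2) + 4(8) = 4 + 32 = 36°C

36°C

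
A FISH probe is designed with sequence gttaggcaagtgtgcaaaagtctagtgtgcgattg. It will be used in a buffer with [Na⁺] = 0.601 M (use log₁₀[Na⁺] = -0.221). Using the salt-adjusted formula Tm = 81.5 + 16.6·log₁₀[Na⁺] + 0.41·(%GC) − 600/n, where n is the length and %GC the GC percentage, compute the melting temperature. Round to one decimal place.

Length n = 35. Scanning the sequence gives T=10, C=4, G=12, A=9.
G+C = 16, so %GC = 16/35 × 100 = 45.714%
Salt term: 16.6 × (-0.221) = -3.669
GC term: 0.41 × 45.714 = 18.743; length term: −600/35 = −17.143
Tm = 81.5 + (-3.669) + 18.743 − 17.143 = 79.431 → 79.4°C

79.4°C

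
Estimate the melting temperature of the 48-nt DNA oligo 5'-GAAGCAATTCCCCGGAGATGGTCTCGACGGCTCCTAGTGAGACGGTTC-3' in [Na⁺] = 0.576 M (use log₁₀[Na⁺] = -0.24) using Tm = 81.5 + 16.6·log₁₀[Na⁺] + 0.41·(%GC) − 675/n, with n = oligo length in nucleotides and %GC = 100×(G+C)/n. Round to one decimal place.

87.4°C

Length n = 48. Base counts: T=10, G=15, C=13, A=10
G+C = 28, so %GC = 28/48 × 100 = 58.333%
Salt term: 16.6 × (-0.24) = -3.984
GC term: 0.41 × 58.333 = 23.917; length term: −675/48 = −14.062
Tm = 81.5 + (-3.984) + 23.917 − 14.062 = 87.371 → 87.4°C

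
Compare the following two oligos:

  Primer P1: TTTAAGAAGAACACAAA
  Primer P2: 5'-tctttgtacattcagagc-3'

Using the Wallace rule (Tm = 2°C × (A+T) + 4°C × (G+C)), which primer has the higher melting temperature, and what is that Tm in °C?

Primer P1: A+T=13, G+C=4 → Tm = 2(13)+4(4) = 42°C
Primer P2: A+T=11, G+C=7 → Tm = 2(11)+4(7) = 50°C
42°C vs 50°C → primer P2 is higher.

Primer P2, 50°C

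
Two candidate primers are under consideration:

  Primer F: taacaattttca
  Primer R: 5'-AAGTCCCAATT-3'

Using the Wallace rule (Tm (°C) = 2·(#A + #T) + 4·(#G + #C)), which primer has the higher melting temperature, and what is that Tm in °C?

Primer F: A+T=10, G+C=2 → Tm = 2(10)+4(2) = 28°C
Primer R: A+T=7, G+C=4 → Tm = 2(7)+4(4) = 30°C
28°C vs 30°C → primer R is higher.

Primer R, 30°C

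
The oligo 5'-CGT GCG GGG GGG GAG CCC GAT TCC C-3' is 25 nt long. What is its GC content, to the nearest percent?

Base counts: G=12, A=2, C=8, T=3
G+C = 12 + 8 = 20 out of 25 bases
%GC = 20/25 × 100 = 80% ≈ 80%

80%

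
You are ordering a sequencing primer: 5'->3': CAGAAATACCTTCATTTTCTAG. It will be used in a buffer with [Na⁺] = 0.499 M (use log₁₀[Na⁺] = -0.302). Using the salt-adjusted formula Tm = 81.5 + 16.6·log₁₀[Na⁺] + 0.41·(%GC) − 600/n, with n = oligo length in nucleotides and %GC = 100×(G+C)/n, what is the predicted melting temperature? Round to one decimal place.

Length n = 22. Base counts: G=2, C=5, T=8, A=7
G+C = 7, so %GC = 7/22 × 100 = 31.818%
Salt term: 16.6 × (-0.302) = -5.013
GC term: 0.41 × 31.818 = 13.045; length term: −600/22 = −27.273
Tm = 81.5 + (-5.013) + 13.045 − 27.273 = 62.259 → 62.3°C

62.3°C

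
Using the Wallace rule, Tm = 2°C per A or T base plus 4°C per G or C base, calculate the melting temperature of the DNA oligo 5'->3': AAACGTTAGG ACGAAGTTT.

52°C

Counting bases: T=5, A=7, C=2, G=5
A+T = 12, G+C = 7
Tm = 4·7 + 2·12 = 28 + 24 = 52°C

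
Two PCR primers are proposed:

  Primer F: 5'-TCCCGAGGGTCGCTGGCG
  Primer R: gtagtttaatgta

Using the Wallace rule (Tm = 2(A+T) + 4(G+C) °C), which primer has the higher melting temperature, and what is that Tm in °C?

Primer F, 64°C

Primer F: A+T=4, G+C=14 → Tm = 2(4)+4(14) = 64°C
Primer R: A+T=10, G+C=3 → Tm = 2(10)+4(3) = 32°C
64°C vs 32°C → primer F is higher.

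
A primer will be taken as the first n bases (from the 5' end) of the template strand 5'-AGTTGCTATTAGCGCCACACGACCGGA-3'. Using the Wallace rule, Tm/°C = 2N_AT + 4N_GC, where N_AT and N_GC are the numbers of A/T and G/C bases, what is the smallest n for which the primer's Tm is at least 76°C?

First 24 bases: AGTTGCTATTAGCGCCACACGACC → Tm = 74°C (< 76°C)
First 25 bases: AGTTGCTATTAGCGCCACACGACCG → Tm = 78°C (≥ 76°C)
Since every base adds ≥2°C, Tm only increases with n, so the threshold is first crossed at n = 25.

n = 25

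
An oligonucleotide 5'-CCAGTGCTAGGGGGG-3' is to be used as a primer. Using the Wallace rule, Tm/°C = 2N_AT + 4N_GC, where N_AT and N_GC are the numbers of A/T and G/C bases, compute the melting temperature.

Scanning the sequence gives T=2, G=8, C=3, A=2.
So N_AT = 4 and N_GC = 11.
Tm = 4·11 + 2·4 = 44 + 8 = 52°C

52°C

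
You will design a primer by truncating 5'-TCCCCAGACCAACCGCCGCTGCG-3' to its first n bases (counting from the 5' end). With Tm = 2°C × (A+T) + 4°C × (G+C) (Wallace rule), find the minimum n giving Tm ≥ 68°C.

n = 20

First 19 bases: TCCCCAGACCAACCGCCGC → Tm = 66°C (< 68°C)
First 20 bases: TCCCCAGACCAACCGCCGCT → Tm = 68°C (≥ 68°C)
Each additional base adds 2°C (A/T) or 4°C (G/C), so Tm is non-decreasing in n; n = 20 is the first length to reach 68°C.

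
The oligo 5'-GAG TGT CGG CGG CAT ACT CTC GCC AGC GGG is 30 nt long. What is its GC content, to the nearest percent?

70%

Scanning the sequence gives C=9, T=5, A=4, G=12.
G+C = 12 + 9 = 21 out of 30 bases
%GC = 21/30 × 100 = 70% ≈ 70%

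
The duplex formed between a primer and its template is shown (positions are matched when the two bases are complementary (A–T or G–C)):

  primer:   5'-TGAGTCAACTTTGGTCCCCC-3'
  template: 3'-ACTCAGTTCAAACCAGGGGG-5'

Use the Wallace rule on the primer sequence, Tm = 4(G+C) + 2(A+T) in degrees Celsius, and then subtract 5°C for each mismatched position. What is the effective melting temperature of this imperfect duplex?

Primer base counts: A=3, T=6, G=4, C=7 → A+T=9, G+C=11
Perfect-match Tm = 2(9) + 4(11) = 18 + 44 = 62°C
Mismatches (positions where the bases are not complementary): 1 (at position 9)
Effective Tm = 62 − 1×5 = 62 − 5 = 57°C

57°C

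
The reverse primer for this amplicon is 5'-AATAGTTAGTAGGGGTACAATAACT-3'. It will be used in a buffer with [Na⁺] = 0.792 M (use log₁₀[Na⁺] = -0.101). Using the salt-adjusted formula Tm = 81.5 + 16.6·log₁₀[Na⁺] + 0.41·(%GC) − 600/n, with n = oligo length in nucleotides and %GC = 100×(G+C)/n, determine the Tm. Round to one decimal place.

68.9°C

Length n = 25. Counting bases: T=7, A=10, C=2, G=6
G+C = 8, so %GC = 8/25 × 100 = 32%
Salt term: 16.6 × (-0.101) = -1.677
GC term: 0.41 × 32 = 13.12; length term: −600/25 = −24
Tm = 81.5 + (-1.677) + 13.12 − 24 = 68.943 → 68.9°C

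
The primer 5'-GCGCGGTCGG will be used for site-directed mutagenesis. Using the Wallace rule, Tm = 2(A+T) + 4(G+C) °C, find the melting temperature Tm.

Base counts: C=3, A=0, T=1, G=6
So N_AT = 1 and N_GC = 9.
Tm = 2×1 + 4×9 = 38°C

38°C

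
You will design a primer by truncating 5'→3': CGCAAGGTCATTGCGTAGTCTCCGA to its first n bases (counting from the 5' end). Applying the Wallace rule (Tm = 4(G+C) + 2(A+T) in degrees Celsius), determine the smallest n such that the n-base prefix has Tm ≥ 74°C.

First 23 bases: CGCAAGGTCATTGCGTAGTCTCC → Tm = 72°C (< 74°C)
First 24 bases: CGCAAGGTCATTGCGTAGTCTCCG → Tm = 76°C (≥ 74°C)
Since every base adds ≥2°C, Tm only increases with n, so the threshold is first crossed at n = 24.

n = 24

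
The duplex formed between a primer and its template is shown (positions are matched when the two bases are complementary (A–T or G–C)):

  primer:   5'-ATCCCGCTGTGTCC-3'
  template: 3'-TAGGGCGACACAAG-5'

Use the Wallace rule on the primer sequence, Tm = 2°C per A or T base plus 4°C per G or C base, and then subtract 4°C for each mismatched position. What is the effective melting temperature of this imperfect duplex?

Primer base counts: A=1, T=4, G=3, C=6 → A+T=5, G+C=9
Perfect-match Tm = 2(5) + 4(9) = 10 + 36 = 46°C
Mismatches (positions where the bases are not complementary): 1 (at position 13)
Effective Tm = 46 − 1×4 = 46 − 4 = 42°C

42°C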